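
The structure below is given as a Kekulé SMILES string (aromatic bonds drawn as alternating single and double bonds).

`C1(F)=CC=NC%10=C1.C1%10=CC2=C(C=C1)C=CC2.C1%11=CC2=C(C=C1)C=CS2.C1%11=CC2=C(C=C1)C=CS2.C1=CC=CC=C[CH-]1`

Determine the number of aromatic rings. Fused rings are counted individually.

The SMILES encodes a six-membered ring of five carbons and one nitrogen with three alternating double bonds; a six-membered carbon ring with three alternating C=C double bonds, fused to a five-membered carbon ring containing one C=C double bond and one sp³ carbon; a six-membered carbon ring with three alternating C=C double bonds, fused to a five-membered ring containing one sulfur and two C=C double bonds; a six-membered carbon ring with three alternating C=C double bonds, fused to a five-membered ring containing one sulfur and two C=C double bonds; a seven-membered all-carbon ring bearing a negative charge on one carbon, with three C=C double bonds.
The 6-membered ring with one nitrogen is planar and fully conjugated; 3 ring double bonds give 6 π electrons. That satisfies 4n+2 with n=1, so it is aromatic (pyridine).
The 6-membered ring is fully conjugated (every ring atom contributes a p orbital); 3 ring double bonds give 6 π electrons. Since 6 = 4n+2 (n=1), it is aromatic (benzene ring).
The 5-membered ring has one sp³ carbon, so it is not fully conjugated — not aromatic (cyclopentene ring).
The fused 6/5-membered bicyclic (with one sulfur) is a single π system with 9 sp² atoms and 10 π electrons from ring double bonds plus a heteroatom lone pair. 10 = 4(2)+2, so the system is aromatic and both rings count as aromatic (benzothiophene).
The fused 6/5-membered bicyclic (with one sulfur) is a single π system with 9 sp² atoms and 10 π electrons from ring double bonds plus a heteroatom lone pair. 10 = 4(2)+2, so the system is aromatic and both rings count as aromatic (benzothiophene).
The 7-membered ring has only sp² ring atoms; a planar conformation would have a fully conjugated π system of 8 electrons. But 8 = 4(2), which is 4n not 4n+2, so it is not aromatic (cycloheptatrienyl anion).
6 of the 8 rings are aromatic. Total: 6.

6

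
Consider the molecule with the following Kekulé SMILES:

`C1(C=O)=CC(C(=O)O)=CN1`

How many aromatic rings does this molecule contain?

1

The SMILES encodes a five-membered ring of four carbons and one nitrogen bearing a hydrogen, with two C=C double bonds.
The 5-membered ring with one N–H is fully conjugated (every ring atom contributes a p orbital); 2 ring double bonds (4 π electrons) plus a heteroatom lone pair (2) give 6 π electrons. That satisfies 4n+2 with n=1, so it is aromatic (pyrrole).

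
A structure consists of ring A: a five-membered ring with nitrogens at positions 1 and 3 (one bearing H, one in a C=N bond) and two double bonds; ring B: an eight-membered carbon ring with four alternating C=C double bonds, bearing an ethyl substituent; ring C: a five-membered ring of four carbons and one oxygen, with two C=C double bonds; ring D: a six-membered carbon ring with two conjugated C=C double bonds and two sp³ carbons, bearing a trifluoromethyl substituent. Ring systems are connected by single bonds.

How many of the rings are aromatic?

2

Ring A is fully conjugated (every ring atom contributes a p orbital); 2 ring double bonds (4 π electrons) plus a heteroatom lone pair (2) give 6 π electrons. 6 = 4(1)+2, so ring A is aromatic (imidazole).
Ring B has only sp² ring atoms; a planar conformation would have a fully conjugated π system of 8 electrons. But 8 = 4(2), which is 4n not 4n+2, so ring B is not aromatic (cyclooctatetraene) — cyclooctatetraene distorts into a non-planar tub to avoid antiaromaticity.
Ring C has a continuous p-orbital overlap around the ring; 2 ring double bonds (4 π electrons) plus a heteroatom lone pair (2) give 6 π electrons. That satisfies 4n+2 with n=1, so ring C is aromatic (furan).
Ring D has two sp³ carbons, so it is not fully conjugated — not aromatic (1,3-cyclohexadiene).
Aromatic: A, C. Total: 2.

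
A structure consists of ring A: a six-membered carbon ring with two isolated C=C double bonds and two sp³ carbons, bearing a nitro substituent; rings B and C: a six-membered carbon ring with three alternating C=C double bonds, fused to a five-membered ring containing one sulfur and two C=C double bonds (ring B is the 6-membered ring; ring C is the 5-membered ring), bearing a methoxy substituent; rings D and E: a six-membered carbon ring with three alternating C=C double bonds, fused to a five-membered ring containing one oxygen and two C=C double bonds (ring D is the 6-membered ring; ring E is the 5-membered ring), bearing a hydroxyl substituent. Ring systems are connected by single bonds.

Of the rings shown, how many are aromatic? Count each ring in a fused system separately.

Ring A has two sp³ carbons, so it is not fully conjugated — not aromatic (1,4-cyclohexadiene).
Rings B and C form a fused bicyclic system (with one sulfur) with 9 sp² atoms and 10 π electrons from ring double bonds plus a heteroatom lone pair. 10 = 4(2)+2, so the system is aromatic and both rings count as aromatic (benzothiophene).
Rings D and E form a fused bicyclic system (with one oxygen) with 9 sp² atoms and 10 π electrons from ring double bonds plus a heteroatom lone pair. 10 = 4(2)+2, so the system is aromatic and both rings count as aromatic (benzofuran).
Aromatic: B, C, D, E. Total: 4.

4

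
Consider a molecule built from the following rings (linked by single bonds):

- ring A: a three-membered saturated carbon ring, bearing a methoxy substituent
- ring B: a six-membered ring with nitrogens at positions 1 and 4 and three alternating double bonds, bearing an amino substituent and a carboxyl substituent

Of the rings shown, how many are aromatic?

Ring A has only sp³ atoms, so it is not fully conjugated — not aromatic (cyclopropane).
Ring B is fully conjugated (every ring atom contributes a p orbital); 3 ring double bonds give 6 π electrons. That satisfies 4n+2 with n=1, so ring B is aromatic (pyrazine).
Aromatic: B. Total: 1.

1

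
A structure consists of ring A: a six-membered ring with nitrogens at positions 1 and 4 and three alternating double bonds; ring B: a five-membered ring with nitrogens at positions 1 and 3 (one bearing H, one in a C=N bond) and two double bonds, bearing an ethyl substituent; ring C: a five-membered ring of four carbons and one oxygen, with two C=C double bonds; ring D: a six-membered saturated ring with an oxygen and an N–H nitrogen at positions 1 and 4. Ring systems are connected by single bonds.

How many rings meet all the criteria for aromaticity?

3

Ring A is planar and fully conjugated; 3 ring double bonds give 6 π electrons. 6 = 4(1)+2, so ring A is aromatic (pyrazine).
Ring B is fully conjugated (every ring atom contributes a p orbital); 2 ring double bonds (4 π electrons) plus a heteroatom lone pair (2) give 6 π electrons. That satisfies 4n+2 with n=1, so ring B is aromatic (imidazole).
Ring C is planar and fully conjugated; 2 ring double bonds (4 π electrons) plus a heteroatom lone pair (2) give 6 π electrons. Since 6 = 4n+2 (n=1), ring C is aromatic (furan).
Ring D has only sp³ atoms, so it is not fully conjugated — not aromatic (morpholine).
Aromatic: A, B, C. Total: 3.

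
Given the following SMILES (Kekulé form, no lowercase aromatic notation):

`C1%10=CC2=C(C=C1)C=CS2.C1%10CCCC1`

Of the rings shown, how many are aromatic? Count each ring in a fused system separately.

The SMILES encodes a six-membered carbon ring with three alternating C=C double bonds, fused to a five-membered ring containing one sulfur and two C=C double bonds; a five-membered saturated carbon ring.
The fused 6/5-membered bicyclic (with one sulfur) is a single π system with 9 sp² atoms and 10 π electrons from ring double bonds plus a heteroatom lone pair. 10 = 4(2)+2, so the system is aromatic and both rings count as aromatic (benzothiophene).
The 5-membered ring has only sp³ atoms, so it is not fully conjugated — not aromatic (cyclopentane).
2 of the 3 rings are aromatic. Total: 2.

2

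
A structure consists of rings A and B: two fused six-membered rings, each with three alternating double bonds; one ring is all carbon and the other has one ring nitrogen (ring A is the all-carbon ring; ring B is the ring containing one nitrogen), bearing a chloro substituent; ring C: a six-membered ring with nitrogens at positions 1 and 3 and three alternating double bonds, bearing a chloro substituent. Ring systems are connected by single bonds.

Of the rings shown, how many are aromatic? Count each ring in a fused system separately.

Rings A and B form a fused bicyclic system (with one nitrogen) with 10 sp² atoms and 10 π electrons from ring double bonds. 10 = 4(2)+2, so the system is aromatic and both rings count as aromatic (quinoline).
Ring C has a continuous p-orbital overlap around the ring; 3 ring double bonds give 6 π electrons. Since 6 = 4n+2 (n=1), ring C is aromatic (pyrimidine).
Aromatic: A, B, C. Total: 3.

3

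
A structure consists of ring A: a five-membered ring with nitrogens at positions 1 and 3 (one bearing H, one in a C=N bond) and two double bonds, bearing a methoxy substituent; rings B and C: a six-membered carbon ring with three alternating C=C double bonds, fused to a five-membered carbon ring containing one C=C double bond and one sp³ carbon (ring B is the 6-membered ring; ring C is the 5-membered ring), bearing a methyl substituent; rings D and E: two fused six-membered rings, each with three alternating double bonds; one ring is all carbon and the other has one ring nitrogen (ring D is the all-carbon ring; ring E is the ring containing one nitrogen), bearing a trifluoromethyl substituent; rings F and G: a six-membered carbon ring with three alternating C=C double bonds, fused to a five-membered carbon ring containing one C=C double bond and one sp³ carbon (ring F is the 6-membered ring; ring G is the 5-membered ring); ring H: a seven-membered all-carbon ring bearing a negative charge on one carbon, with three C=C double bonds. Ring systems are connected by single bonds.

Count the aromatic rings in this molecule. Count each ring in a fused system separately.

5

Ring A has a continuous p-orbital overlap around the ring; 2 ring double bonds (4 π electrons) plus a heteroatom lone pair (2) give 6 π electrons. Since 6 = 4n+2 (n=1), ring A is aromatic (imidazole).
Ring B has a continuous p-orbital overlap around the ring; 3 ring double bonds give 6 π electrons. That satisfies 4n+2 with n=1, so ring B is aromatic (benzene ring).
Ring C has one sp³ carbon, so it is not fully conjugated — not aromatic (cyclopentene ring).
Rings D and E form a fused bicyclic system (with one nitrogen) with 10 sp² atoms and 10 π electrons from ring double bonds. 10 = 4(2)+2, so the system is aromatic and both rings count as aromatic (quinoline).
Ring F has a continuous p-orbital overlap around the ring; 3 ring double bonds give 6 π electrons. 6 = 4(1)+2, so ring F is aromatic (benzene ring).
Ring G has one sp³ carbon, so it is not fully conjugated — not aromatic (cyclopentene ring).
Ring H has only sp² ring atoms; a planar conformation would have a fully conjugated π system of 8 electrons. But 8 = 4(2), which is 4n not 4n+2, so ring H is not aromatic (cycloheptatrienyl anion).
Aromatic: A, B, D, E, F. Total: 5.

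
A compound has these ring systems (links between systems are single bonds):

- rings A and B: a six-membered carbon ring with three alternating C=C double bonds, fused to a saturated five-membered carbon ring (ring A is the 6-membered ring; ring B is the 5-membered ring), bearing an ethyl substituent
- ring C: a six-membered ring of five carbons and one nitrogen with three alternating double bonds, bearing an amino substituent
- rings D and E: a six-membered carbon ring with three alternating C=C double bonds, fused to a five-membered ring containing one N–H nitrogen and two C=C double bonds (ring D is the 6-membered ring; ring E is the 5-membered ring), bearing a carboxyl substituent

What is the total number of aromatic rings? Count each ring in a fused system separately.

4

Ring A has a continuous p-orbital overlap around the ring; 3 ring double bonds give 6 π electrons. Since 6 = 4n+2 (n=1), ring A is aromatic (benzene ring).
Ring B has three sp³ carbons, so it is not fully conjugated — not aromatic (cyclopentane ring).
Ring C is fully conjugated (every ring atom contributes a p orbital); 3 ring double bonds give 6 π electrons. 6 = 4(1)+2, so ring C is aromatic (pyridine).
Rings D and E form a fused bicyclic system (with one N–H) with 9 sp² atoms and 10 π electrons from ring double bonds plus a heteroatom lone pair. 10 = 4(2)+2, so the system is aromatic and both rings count as aromatic (indole).
Aromatic: A, C, D, E. Total: 4.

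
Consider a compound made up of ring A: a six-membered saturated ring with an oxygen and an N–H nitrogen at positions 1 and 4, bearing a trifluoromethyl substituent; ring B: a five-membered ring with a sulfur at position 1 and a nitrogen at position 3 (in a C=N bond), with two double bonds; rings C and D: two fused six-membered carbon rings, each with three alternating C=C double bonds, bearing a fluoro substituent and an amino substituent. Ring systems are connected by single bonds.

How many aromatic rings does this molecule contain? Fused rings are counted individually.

Ring A has only sp³ atoms, so it is not fully conjugated — not aromatic (morpholine).
Ring B is planar and fully conjugated; 2 ring double bonds (4 π electrons) plus a heteroatom lone pair (2) give 6 π electrons. That satisfies 4n+2 with n=1, so ring B is aromatic (thiazole).
Rings C and D form a fused bicyclic system with 10 sp² atoms and 10 π electrons from ring double bonds. 10 = 4(2)+2, so the system is aromatic and both rings count as aromatic (naphthalene).
Aromatic: B, C, D. Total: 3.

3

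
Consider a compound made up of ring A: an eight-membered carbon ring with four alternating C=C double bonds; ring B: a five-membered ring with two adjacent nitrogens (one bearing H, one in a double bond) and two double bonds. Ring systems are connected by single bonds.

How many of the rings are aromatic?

1

Ring A has only sp² ring atoms; a planar conformation would have a fully conjugated π system of 8 electrons. But 8 = 4(2), which is 4n not 4n+2, so ring A is not aromatic (cyclooctatetraene) — cyclooctatetraene distorts into a non-planar tub to avoid antiaromaticity.
Ring B is planar and fully conjugated; 2 ring double bonds (4 π electrons) plus a heteroatom lone pair (2) give 6 π electrons. Since 6 = 4n+2 (n=1), ring B is aromatic (pyrazole).
Aromatic: B. Total: 1.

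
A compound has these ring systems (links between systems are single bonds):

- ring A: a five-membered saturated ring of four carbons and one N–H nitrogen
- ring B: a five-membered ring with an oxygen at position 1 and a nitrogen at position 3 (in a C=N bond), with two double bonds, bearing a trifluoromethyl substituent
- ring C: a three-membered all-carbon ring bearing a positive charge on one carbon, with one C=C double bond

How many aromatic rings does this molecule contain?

2

Ring A has only sp³ atoms, so it is not fully conjugated — not aromatic (pyrrolidine).
Ring B is planar and fully conjugated; 2 ring double bonds (4 π electrons) plus a heteroatom lone pair (2) give 6 π electrons. That satisfies 4n+2 with n=1, so ring B is aromatic (oxazole).
Ring C is planar and fully conjugated; 1 ring double bond (2 π electrons) plus the carbocation's empty p orbital (0, but keeps the ring conjugated) give 2 π electrons. Since 2 = 4n+2 (n=0), ring C is aromatic (cyclopropenyl cation).
Aromatic: B, C. Total: 2.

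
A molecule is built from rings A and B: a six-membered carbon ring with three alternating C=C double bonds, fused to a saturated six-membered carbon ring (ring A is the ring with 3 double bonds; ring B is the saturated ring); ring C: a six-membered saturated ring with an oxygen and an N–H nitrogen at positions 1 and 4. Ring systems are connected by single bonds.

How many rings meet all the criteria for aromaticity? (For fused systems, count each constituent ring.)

1

Ring A is planar and fully conjugated; 3 ring double bonds give 6 π electrons. Since 6 = 4n+2 (n=1), ring A is aromatic (benzene ring).
Ring B has four sp³ carbons, so it is not fully conjugated — not aromatic (cyclohexane ring).
Ring C has only sp³ atoms, so it is not fully conjugated — not aromatic (morpholine).
Aromatic: A. Total: 1.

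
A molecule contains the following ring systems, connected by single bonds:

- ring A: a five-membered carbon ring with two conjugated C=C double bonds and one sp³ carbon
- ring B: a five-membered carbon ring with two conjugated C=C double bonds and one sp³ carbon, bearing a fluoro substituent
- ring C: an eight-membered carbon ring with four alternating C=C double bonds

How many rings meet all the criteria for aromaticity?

Ring A has one sp³ carbon, so it is not fully conjugated — not aromatic (cyclopentadiene).
Ring B has one sp³ carbon, so it is not fully conjugated — not aromatic (cyclopentadiene).
Ring C has only sp² ring atoms; a planar conformation would have a fully conjugated π system of 8 electrons. But 8 = 4(2), which is 4n not 4n+2, so ring C is not aromatic (cyclooctatetraene) — cyclooctatetraene distorts into a non-planar tub to avoid antiaromaticity.
No ring is aromatic. Total: 0.

0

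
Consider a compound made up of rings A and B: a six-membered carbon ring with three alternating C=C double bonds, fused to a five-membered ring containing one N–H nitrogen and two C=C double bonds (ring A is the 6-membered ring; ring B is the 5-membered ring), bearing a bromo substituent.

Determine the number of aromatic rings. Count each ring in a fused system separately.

Rings A and B form a fused bicyclic system (with one N–H) with 9 sp² atoms and 10 π electrons from ring double bonds plus a heteroatom lone pair. 10 = 4(2)+2, so the system is aromatic and both rings count as aromatic (indole).
Aromatic: A, B. Total: 2.

2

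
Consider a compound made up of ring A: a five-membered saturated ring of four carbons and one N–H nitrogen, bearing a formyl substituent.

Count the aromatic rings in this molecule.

0

Ring A has only sp³ atoms, so it is not fully conjugated — not aromatic (pyrrolidine).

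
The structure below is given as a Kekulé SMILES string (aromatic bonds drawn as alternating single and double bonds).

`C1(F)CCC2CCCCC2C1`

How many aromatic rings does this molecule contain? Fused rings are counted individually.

The SMILES encodes two fused six-membered saturated carbon rings.
The 6-membered ring has only sp³ atoms, so it is not fully conjugated — not aromatic (cyclohexane ring).
The second 6-membered ring has only sp³ atoms, so it is not fully conjugated — not aromatic (cyclohexane ring).
None of the rings are aromatic. Total: 0.

0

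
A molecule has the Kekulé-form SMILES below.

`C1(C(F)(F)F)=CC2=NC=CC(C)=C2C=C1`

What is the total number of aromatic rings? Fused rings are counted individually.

2

The SMILES encodes two fused six-membered rings, each with three alternating double bonds; one ring is all carbon and the other has one ring nitrogen.
The fused 6/6-membered bicyclic (with one nitrogen) is a single π system with 10 sp² atoms and 10 π electrons from ring double bonds. 10 = 4(2)+2, so the system is aromatic and both rings count as aromatic (quinoline).
2 of the 2 rings are aromatic. Total: 2.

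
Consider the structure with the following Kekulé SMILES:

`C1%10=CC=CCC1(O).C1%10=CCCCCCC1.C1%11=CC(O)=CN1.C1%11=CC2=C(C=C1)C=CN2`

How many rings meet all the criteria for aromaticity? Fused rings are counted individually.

3

The SMILES encodes a six-membered carbon ring with two conjugated C=C double bonds and two sp³ carbons; an eight-membered carbon ring with one C=C double bond; a five-membered ring of four carbons and one nitrogen bearing a hydrogen, with two C=C double bonds; a six-membered carbon ring with three alternating C=C double bonds, fused to a five-membered ring containing one N–H nitrogen and two C=C double bonds.
The 6-membered ring has two sp³ carbons, so it is not fully conjugated — not aromatic (1,3-cyclohexadiene).
The 8-membered ring has six sp³ carbons, so it is not fully conjugated — not aromatic (cyclooctene).
The 5-membered ring with one N–H is fully conjugated (every ring atom contributes a p orbital); 2 ring double bonds (4 π electrons) plus a heteroatom lone pair (2) give 6 π electrons. That satisfies 4n+2 with n=1, so it is aromatic (pyrrole).
The fused 6/5-membered bicyclic (with one N–H) is a single π system with 9 sp² atoms and 10 π electrons from ring double bonds plus a heteroatom lone pair. 10 = 4(2)+2, so the system is aromatic and both rings count as aromatic (indole).
3 of the 5 rings are aromatic. Total: 3.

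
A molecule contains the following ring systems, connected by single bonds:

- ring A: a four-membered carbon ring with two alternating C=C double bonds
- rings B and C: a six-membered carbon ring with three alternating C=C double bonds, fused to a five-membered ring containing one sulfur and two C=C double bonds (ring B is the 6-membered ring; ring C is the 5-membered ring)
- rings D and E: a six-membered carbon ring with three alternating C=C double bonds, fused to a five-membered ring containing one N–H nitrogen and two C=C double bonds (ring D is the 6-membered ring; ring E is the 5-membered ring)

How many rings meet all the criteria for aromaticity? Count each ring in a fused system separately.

Ring A has only sp² ring atoms; a planar conformation would have a fully conjugated π system of 4 electrons. But 4 = 4(1), which is 4n not 4n+2, so ring A is not aromatic (cyclobutadiene) — cyclobutadiene is antiaromatic and distorts to a rectangle.
Rings B and C form a fused bicyclic system (with one sulfur) with 9 sp² atoms and 10 π electrons from ring double bonds plus a heteroatom lone pair. 10 = 4(2)+2, so the system is aromatic and both rings count as aromatic (benzothiophene).
Rings D and E form a fused bicyclic system (with one N–H) with 9 sp² atoms and 10 π electrons from ring double bonds plus a heteroatom lone pair. 10 = 4(2)+2, so the system is aromatic and both rings count as aromatic (indole).
Aromatic: B, C, D, E. Total: 4.

4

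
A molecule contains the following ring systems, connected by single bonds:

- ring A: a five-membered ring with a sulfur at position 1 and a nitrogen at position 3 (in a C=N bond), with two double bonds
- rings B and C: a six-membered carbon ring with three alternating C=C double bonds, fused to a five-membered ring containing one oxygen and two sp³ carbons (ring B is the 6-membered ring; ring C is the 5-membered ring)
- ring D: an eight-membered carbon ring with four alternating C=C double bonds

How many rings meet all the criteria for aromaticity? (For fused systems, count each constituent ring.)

Ring A is fully conjugated (every ring atom contributes a p orbital); 2 ring double bonds (4 π electrons) plus a heteroatom lone pair (2) give 6 π electrons. 6 = 4(1)+2, so ring A is aromatic (thiazole).
Ring B has a continuous p-orbital overlap around the ring; 3 ring double bonds give 6 π electrons. That satisfies 4n+2 with n=1, so ring B is aromatic (benzene ring).
Ring C has two sp³ carbons, so it is not fully conjugated — not aromatic (oxolane ring).
Ring D has only sp² ring atoms; a planar conformation would have a fully conjugated π system of 8 electrons. But 8 = 4(2), which is 4n not 4n+2, so ring D is not aromatic (cyclooctatetraene) — cyclooctatetraene distorts into a non-planar tub to avoid antiaromaticity.
Aromatic: A, B. Total: 2.

2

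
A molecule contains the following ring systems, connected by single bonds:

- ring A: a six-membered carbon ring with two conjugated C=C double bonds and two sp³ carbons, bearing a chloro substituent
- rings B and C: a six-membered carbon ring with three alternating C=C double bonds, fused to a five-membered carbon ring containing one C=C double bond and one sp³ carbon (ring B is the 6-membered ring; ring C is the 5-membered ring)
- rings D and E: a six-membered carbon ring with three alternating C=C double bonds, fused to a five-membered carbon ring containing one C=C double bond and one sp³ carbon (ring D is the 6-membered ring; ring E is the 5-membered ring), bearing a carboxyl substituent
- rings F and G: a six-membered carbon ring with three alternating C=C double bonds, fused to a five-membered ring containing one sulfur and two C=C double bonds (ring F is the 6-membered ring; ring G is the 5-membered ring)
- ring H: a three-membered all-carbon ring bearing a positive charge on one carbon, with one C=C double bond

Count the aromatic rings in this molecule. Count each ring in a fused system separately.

5

Ring A has two sp³ carbons, so it is not fully conjugated — not aromatic (1,3-cyclohexadiene).
Ring B is fully conjugated (every ring atom contributes a p orbital); 3 ring double bonds give 6 π electrons. 6 = 4(1)+2, so ring B is aromatic (benzene ring).
Ring C has one sp³ carbon, so it is not fully conjugated — not aromatic (cyclopentene ring).
Ring D is fully conjugated (every ring atom contributes a p orbital); 3 ring double bonds give 6 π electrons. That satisfies 4n+2 with n=1, so ring D is aromatic (benzene ring).
Ring E has one sp³ carbon, so it is not fully conjugated — not aromatic (cyclopentene ring).
Rings F and G form a fused bicyclic system (with one sulfur) with 9 sp² atoms and 10 π electrons from ring double bonds plus a heteroatom lone pair. 10 = 4(2)+2, so the system is aromatic and both rings count as aromatic (benzothiophene).
Ring H is planar and fully conjugated; 1 ring double bond (2 π electrons) plus the carbocation's empty p orbital (0, but keeps the ring conjugated) give 2 π electrons. 2 = 4(0)+2, so ring H is aromatic (cyclopropenyl cation).
Aromatic: B, D, F, G, H. Total: 5.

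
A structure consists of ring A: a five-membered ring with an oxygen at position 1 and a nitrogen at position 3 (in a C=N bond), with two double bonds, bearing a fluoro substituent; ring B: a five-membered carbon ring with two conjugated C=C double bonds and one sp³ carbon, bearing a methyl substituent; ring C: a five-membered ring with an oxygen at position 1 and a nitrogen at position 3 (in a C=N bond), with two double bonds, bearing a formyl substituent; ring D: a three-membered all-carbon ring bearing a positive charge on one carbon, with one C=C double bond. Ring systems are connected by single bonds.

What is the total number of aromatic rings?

3

Ring A has a continuous p-orbital overlap around the ring; 2 ring double bonds (4 π electrons) plus a heteroatom lone pair (2) give 6 π electrons. Since 6 = 4n+2 (n=1), ring A is aromatic (oxazole).
Ring B has one sp³ carbon, so it is not fully conjugated — not aromatic (cyclopentadiene).
Ring C has a continuous p-orbital overlap around the ring; 2 ring double bonds (4 π electrons) plus a heteroatom lone pair (2) give 6 π electrons. 6 = 4(1)+2, so ring C is aromatic (oxazole).
Ring D is planar and fully conjugated; 1 ring double bond (2 π electrons) plus the carbocation's empty p orbital (0, but keeps the ring conjugated) give 2 π electrons. Since 2 = 4n+2 (n=0), ring D is aromatic (cyclopropenyl cation).
Aromatic: A, C, D. Total: 3.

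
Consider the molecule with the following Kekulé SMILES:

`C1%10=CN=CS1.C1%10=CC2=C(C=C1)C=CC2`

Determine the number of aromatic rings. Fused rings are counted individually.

The SMILES encodes a five-membered ring with a sulfur at position 1 and a nitrogen at position 3 (in a C=N bond), with two double bonds; a six-membered carbon ring with three alternating C=C double bonds, fused to a five-membered carbon ring containing one C=C double bond and one sp³ carbon.
The 5-membered ring with one sulfur and one =N– has a continuous p-orbital overlap around the ring; 2 ring double bonds (4 π electrons) plus a heteroatom lone pair (2) give 6 π electrons. That satisfies 4n+2 with n=1, so it is aromatic (thiazole).
The 6-membered ring has a continuous p-orbital overlap around the ring; 3 ring double bonds give 6 π electrons. Since 6 = 4n+2 (n=1), it is aromatic (benzene ring).
The 5-membered ring has one sp³ carbon, so it is not fully conjugated — not aromatic (cyclopentene ring).
2 of the 3 rings are aromatic. Total: 2.

2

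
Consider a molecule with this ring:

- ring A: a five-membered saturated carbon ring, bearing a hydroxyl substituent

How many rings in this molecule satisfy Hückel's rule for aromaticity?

Ring A has only sp³ atoms, so it is not fully conjugated — not aromatic (cyclopentane).

0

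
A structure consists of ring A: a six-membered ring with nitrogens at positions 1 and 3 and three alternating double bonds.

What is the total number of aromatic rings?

Ring A is fully conjugated (every ring atom contributes a p orbital); 3 ring double bonds give 6 π electrons. Since 6 = 4n+2 (n=1), ring A is aromatic (pyrimidine).

1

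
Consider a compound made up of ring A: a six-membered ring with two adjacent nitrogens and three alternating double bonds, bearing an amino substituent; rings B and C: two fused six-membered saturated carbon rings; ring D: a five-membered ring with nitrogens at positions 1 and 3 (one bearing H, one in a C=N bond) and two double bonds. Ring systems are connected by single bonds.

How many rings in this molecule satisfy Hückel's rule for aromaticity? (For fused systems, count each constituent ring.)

Ring A is planar and fully conjugated; 3 ring double bonds give 6 π electrons. 6 = 4(1)+2, so ring A is aromatic (pyridazine).
Ring B has only sp³ atoms, so it is not fully conjugated — not aromatic (cyclohexane ring).
Ring C has only sp³ atoms, so it is not fully conjugated — not aromatic (cyclohexane ring).
Ring D is planar and fully conjugated; 2 ring double bonds (4 π electrons) plus a heteroatom lone pair (2) give 6 π electrons. That satisfies 4n+2 with n=1, so ring D is aromatic (imidazole).
Aromatic: A, D. Total: 2.

2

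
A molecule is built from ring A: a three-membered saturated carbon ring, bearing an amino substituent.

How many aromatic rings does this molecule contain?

Ring A has only sp³ atoms, so it is not fully conjugated — not aromatic (cyclopropane).

0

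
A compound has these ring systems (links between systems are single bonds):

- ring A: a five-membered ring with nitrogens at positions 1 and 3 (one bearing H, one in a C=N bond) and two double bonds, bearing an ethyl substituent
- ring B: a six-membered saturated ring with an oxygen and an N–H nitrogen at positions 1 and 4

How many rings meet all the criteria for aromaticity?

Ring A is fully conjugated (every ring atom contributes a p orbital); 2 ring double bonds (4 π electrons) plus a heteroatom lone pair (2) give 6 π electrons. Since 6 = 4n+2 (n=1), ring A is aromatic (imidazole).
Ring B has only sp³ atoms, so it is not fully conjugated — not aromatic (morpholine).
Aromatic: A. Total: 1.

1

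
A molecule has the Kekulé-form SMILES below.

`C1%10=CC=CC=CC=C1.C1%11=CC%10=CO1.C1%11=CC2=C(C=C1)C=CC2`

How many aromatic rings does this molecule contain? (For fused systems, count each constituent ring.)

2

The SMILES encodes an eight-membered carbon ring with four alternating C=C double bonds; a five-membered ring of four carbons and one oxygen, with two C=C double bonds; a six-membered carbon ring with three alternating C=C double bonds, fused to a five-membered carbon ring containing one C=C double bond and one sp³ carbon.
The 8-membered ring has only sp² ring atoms; a planar conformation would have a fully conjugated π system of 8 electrons. But 8 = 4(2), which is 4n not 4n+2, so it is not aromatic (cyclooctatetraene) — cyclooctatetraene distorts into a non-planar tub to avoid antiaromaticity.
The 5-membered ring with one oxygen is planar and fully conjugated; 2 ring double bonds (4 π electrons) plus a heteroatom lone pair (2) give 6 π electrons. That satisfies 4n+2 with n=1, so it is aromatic (furan).
The 6-membered ring has a continuous p-orbital overlap around the ring; 3 ring double bonds give 6 π electrons. 6 = 4(1)+2, so it is aromatic (benzene ring).
The 5-membered ring has one sp³ carbon, so it is not fully conjugated — not aromatic (cyclopentene ring).
2 of the 4 rings are aromatic. Total: 2.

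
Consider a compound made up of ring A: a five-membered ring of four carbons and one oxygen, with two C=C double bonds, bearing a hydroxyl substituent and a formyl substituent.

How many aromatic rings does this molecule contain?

1

Ring A is planar and fully conjugated; 2 ring double bonds (4 π electrons) plus a heteroatom lone pair (2) give 6 π electrons. 6 = 4(1)+2, so ring A is aromatic (furan).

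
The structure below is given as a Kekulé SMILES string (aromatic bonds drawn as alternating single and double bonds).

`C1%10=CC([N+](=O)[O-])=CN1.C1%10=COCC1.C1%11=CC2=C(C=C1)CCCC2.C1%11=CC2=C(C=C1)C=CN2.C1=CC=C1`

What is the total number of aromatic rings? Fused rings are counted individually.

The SMILES encodes a five-membered ring of four carbons and one nitrogen bearing a hydrogen, with two C=C double bonds; a five-membered ring of four carbons and one oxygen, with one C=C double bond and two sp³ carbons; a six-membered carbon ring with three alternating C=C double bonds, fused to a saturated six-membered carbon ring; a six-membered carbon ring with three alternating C=C double bonds, fused to a five-membered ring containing one N–H nitrogen and two C=C double bonds; a four-membered carbon ring with two alternating C=C double bonds.
The 5-membered ring with one N–H is planar and fully conjugated; 2 ring double bonds (4 π electrons) plus a heteroatom lone pair (2) give 6 π electrons. That satisfies 4n+2 with n=1, so it is aromatic (pyrrole).
The 5-membered ring with one oxygen has two sp³ carbons, so it is not fully conjugated — not aromatic (2,3-dihydrofuran).
The 6-membered ring is fully conjugated (every ring atom contributes a p orbital); 3 ring double bonds give 6 π electrons. Since 6 = 4n+2 (n=1), it is aromatic (benzene ring).
The second 6-membered ring has four sp³ carbons, so it is not fully conjugated — not aromatic (cyclohexane ring).
The fused 6/5-membered bicyclic (with one N–H) is a single π system with 9 sp² atoms and 10 π electrons from ring double bonds plus a heteroatom lone pair. 10 = 4(2)+2, so the system is aromatic and both rings count as aromatic (indole).
The 4-membered ring has only sp² ring atoms; a planar conformation would have a fully conjugated π system of 4 electrons. But 4 = 4(1), which is 4n not 4n+2, so it is not aromatic (cyclobutadiene) — cyclobutadiene is antiaromatic and distorts to a rectangle.
4 of the 7 rings are aromatic. Total: 4.

4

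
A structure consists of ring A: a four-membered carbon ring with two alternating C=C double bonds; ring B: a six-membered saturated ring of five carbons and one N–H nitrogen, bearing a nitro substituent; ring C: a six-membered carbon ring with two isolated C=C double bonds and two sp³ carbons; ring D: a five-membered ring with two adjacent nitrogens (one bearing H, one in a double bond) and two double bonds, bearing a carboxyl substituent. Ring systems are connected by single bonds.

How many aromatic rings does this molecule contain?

Ring A has only sp² ring atoms; a planar conformation would have a fully conjugated π system of 4 electrons. But 4 = 4(1), which is 4n not 4n+2, so ring A is not aromatic (cyclobutadiene) — cyclobutadiene is antiaromatic and distorts to a rectangle.
Ring B has only sp³ atoms, so it is not fully conjugated — not aromatic (piperidine).
Ring C has two sp³ carbons, so it is not fully conjugated — not aromatic (1,4-cyclohexadiene).
Ring D has a continuous p-orbital overlap around the ring; 2 ring double bonds (4 π electrons) plus a heteroatom lone pair (2) give 6 π electrons. 6 = 4(1)+2, so ring D is aromatic (pyrazole).
Aromatic: D. Total: 1.

1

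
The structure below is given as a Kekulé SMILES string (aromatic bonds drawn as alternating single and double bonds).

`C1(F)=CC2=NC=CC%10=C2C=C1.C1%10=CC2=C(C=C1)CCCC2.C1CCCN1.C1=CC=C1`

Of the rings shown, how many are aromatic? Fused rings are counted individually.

The SMILES encodes two fused six-membered rings, each with three alternating double bonds; one ring is all carbon and the other has one ring nitrogen; a six-membered carbon ring with three alternating C=C double bonds, fused to a saturated six-membered carbon ring; a five-membered saturated ring of four carbons and one N–H nitrogen; a four-membered carbon ring with two alternating C=C double bonds.
The fused 6/6-membered bicyclic (with one nitrogen) is a single π system with 10 sp² atoms and 10 π electrons from ring double bonds. 10 = 4(2)+2, so the system is aromatic and both rings count as aromatic (quinoline).
The 6-membered ring is fully conjugated (every ring atom contributes a p orbital); 3 ring double bonds give 6 π electrons. Since 6 = 4n+2 (n=1), it is aromatic (benzene ring).
The second 6-membered ring has four sp³ carbons, so it is not fully conjugated — not aromatic (cyclohexane ring).
The 5-membered ring with one N–H has only sp³ atoms, so it is not fully conjugated — not aromatic (pyrrolidine).
The 4-membered ring has only sp² ring atoms; a planar conformation would have a fully conjugated π system of 4 electrons. But 4 = 4(1), which is 4n not 4n+2, so it is not aromatic (cyclobutadiene) — cyclobutadiene is antiaromatic and distorts to a rectangle.
3 of the 6 rings are aromatic. Total: 3.

3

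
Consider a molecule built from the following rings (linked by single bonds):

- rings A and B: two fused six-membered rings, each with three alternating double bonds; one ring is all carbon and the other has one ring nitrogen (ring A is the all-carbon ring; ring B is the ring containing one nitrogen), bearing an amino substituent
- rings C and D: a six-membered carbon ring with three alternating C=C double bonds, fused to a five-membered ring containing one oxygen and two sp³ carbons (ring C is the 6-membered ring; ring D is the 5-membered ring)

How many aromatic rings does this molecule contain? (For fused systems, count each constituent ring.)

Rings A and B form a fused bicyclic system (with one nitrogen) with 10 sp² atoms and 10 π electrons from ring double bonds. 10 = 4(2)+2, so the system is aromatic and both rings count as aromatic (quinoline).
Ring C has a continuous p-orbital overlap around the ring; 3 ring double bonds give 6 π electrons. 6 = 4(1)+2, so ring C is aromatic (benzene ring).
Ring D has two sp³ carbons, so it is not fully conjugated — not aromatic (oxolane ring).
Aromatic: A, B, C. Total: 3.

3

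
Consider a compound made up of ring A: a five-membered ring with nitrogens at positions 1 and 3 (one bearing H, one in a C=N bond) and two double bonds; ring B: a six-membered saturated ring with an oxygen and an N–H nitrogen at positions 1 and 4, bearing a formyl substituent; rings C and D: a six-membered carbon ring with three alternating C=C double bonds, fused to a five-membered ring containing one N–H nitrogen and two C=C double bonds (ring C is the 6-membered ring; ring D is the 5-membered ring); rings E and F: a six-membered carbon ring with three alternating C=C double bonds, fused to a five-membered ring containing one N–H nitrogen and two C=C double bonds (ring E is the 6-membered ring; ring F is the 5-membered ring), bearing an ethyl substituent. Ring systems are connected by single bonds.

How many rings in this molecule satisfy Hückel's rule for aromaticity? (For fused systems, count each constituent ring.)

5

Ring A has a continuous p-orbital overlap around the ring; 2 ring double bonds (4 π electrons) plus a heteroatom lone pair (2) give 6 π electrons. That satisfies 4n+2 with n=1, so ring A is aromatic (imidazole).
Ring B has only sp³ atoms, so it is not fully conjugated — not aromatic (morpholine).
Rings C and D form a fused bicyclic system (with one N–H) with 9 sp² atoms and 10 π electrons from ring double bonds plus a heteroatom lone pair. 10 = 4(2)+2, so the system is aromatic and both rings count as aromatic (indole).
Rings E and F form a fused bicyclic system (with one N–H) with 9 sp² atoms and 10 π electrons from ring double bonds plus a heteroatom lone pair. 10 = 4(2)+2, so the system is aromatic and both rings count as aromatic (indole).
Aromatic: A, C, D, E, F. Total: 5.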